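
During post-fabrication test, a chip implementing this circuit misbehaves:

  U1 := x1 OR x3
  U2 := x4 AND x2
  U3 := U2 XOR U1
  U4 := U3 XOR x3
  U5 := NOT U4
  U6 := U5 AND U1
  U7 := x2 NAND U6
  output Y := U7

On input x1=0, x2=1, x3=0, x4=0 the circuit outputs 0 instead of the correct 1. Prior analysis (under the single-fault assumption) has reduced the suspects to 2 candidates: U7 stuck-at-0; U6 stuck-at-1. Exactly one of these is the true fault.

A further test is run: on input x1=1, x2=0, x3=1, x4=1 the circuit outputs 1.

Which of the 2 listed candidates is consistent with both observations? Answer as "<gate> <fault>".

Evaluate each candidate on input x1=1, x2=0, x3=1, x4=1:
  U7 stuck-at-0: U1=1, U2=0, U3=1, U4=0, U5=1, U6=1, U7=0 [stuck-at-0] → 0 — eliminated
  U6 stuck-at-1: U1=1, U2=0, U3=1, U4=0, U5=1, U6=1 [stuck-at-1], U7=1 → 1 — matches
Only U6 stuck-at-1 reproduces the observed 1.

U6 stuck-at-1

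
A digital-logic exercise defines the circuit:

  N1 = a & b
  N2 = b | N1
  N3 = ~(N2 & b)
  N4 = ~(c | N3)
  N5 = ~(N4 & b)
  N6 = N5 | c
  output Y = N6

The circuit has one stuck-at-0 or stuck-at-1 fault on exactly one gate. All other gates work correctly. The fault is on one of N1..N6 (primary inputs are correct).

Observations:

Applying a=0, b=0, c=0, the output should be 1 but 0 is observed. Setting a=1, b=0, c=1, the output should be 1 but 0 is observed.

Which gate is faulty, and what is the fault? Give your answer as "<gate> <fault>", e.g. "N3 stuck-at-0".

Fault-free values for test 1 (a=0, b=0, c=0): N1=0, N2=0, N3=1, N4=0, N5=1, N6=1, giving Y=1. Observed 0.
Test 1: faults giving observed 0 are {N5 stuck-at-0, N6 stuck-at-0}.
Test 2 (a=1, b=0, c=1): fault-free N1=0, N2=0, N3=1, N4=0, N5=1, N6=1 → 1; observed 0. Eliminates N5 stuck-at-0.
Only N6 stuck-at-0 is consistent with every test.

N6 stuck-at-0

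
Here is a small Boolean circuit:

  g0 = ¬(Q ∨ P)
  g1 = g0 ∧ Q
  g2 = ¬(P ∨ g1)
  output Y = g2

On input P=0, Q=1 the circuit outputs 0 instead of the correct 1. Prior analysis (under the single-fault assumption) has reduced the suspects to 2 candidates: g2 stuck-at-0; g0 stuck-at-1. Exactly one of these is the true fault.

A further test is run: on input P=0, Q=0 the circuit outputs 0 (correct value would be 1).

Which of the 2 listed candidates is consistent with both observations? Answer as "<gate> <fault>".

Evaluate each candidate on input P=0, Q=0:
  g2 stuck-at-0: g0=1, g1=0, g2=0 [stuck-at-0] → 0 — matches
  g0 stuck-at-1: g0=1 [stuck-at-1], g1=0, g2=1 → 1 — eliminated
Only g2 stuck-at-0 reproduces the observed 0.

g2 stuck-at-0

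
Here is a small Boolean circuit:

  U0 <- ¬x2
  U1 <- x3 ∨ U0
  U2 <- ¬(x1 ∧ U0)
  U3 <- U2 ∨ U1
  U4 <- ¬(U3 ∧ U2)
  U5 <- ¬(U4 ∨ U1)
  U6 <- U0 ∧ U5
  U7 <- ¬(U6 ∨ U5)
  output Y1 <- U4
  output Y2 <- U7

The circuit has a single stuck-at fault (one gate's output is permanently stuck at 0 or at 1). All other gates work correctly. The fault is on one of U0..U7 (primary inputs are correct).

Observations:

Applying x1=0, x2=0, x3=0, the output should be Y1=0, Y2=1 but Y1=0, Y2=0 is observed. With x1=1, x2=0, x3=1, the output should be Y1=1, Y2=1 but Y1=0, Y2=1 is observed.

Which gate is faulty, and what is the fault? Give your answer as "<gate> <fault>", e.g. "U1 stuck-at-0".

Fault-free values for test 1 (x1=0, x2=0, x3=0): U0=1, U1=1, U2=1, U3=1, U4=0, U5=0, U6=0, U7=1, giving Y1=0, Y2=1. Observed Y1=0, Y2=0.
Test 1: faults giving observed Y1=0, Y2=0 are {U0 stuck-at-0, U1 stuck-at-0, U5 stuck-at-1, U6 stuck-at-1, U7 stuck-at-0}.
Test 2 (x1=1, x2=0, x3=1): fault-free U0=1, U1=1, U2=0, U3=1, U4=1, U5=0, U6=0, U7=1 → Y1=1, Y2=1; observed Y1=0, Y2=1. Eliminates U1 stuck-at-0, U5 stuck-at-1, U6 stuck-at-1, U7 stuck-at-0.
Only U0 stuck-at-0 is consistent with every test.

U0 stuck-at-0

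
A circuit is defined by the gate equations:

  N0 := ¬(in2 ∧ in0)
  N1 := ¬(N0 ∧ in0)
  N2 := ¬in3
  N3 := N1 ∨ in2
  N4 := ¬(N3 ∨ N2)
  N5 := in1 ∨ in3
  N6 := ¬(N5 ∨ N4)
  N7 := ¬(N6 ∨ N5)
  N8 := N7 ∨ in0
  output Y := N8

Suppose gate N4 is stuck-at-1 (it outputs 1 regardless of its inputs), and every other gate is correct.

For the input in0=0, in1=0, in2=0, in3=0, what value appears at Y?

1

Propagate with N4 forced: N0=1, N1=1, N2=1, N3=1, N4=1 [stuck-at-1], N5=0, N6=0, N7=1, N8=1.
So Y = 1. (Without the fault it would be 0.)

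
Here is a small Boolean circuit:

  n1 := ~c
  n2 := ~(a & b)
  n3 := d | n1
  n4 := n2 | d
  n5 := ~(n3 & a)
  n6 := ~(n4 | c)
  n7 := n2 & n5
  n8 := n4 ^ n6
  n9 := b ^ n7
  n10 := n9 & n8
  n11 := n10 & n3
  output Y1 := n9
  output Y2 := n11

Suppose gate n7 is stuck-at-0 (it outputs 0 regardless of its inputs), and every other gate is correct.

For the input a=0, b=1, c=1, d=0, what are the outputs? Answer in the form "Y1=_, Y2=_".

Propagate with n7 forced: n1=0, n2=1, n3=0, n4=1, n5=1, n6=0, n7=0 [stuck-at-0], n8=1, n9=1, n10=1, n11=0.
So the outputs are Y1=1, Y2=0. (Without the fault they would be Y1=0, Y2=0.)

Y1=1, Y2=0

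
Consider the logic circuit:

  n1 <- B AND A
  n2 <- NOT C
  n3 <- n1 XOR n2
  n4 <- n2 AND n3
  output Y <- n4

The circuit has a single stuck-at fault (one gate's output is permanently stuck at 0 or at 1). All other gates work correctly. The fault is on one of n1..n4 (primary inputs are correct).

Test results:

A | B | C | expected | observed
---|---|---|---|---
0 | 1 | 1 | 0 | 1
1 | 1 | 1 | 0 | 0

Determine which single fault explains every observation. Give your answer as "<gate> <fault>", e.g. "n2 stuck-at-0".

Fault-free values for test 1 (A=0, B=1, C=1): n1=0, n2=0, n3=0, n4=0, giving Y=0. Observed 1.
Test 1: faults giving observed 1 are {n2 stuck-at-1, n4 stuck-at-1}.
Test 2 (A=1, B=1, C=1): fault-free n1=1, n2=0, n3=1, n4=0 → 0; observed 0. Eliminates n4 stuck-at-1.
Only n2 stuck-at-1 is consistent with every test.

n2 stuck-at-1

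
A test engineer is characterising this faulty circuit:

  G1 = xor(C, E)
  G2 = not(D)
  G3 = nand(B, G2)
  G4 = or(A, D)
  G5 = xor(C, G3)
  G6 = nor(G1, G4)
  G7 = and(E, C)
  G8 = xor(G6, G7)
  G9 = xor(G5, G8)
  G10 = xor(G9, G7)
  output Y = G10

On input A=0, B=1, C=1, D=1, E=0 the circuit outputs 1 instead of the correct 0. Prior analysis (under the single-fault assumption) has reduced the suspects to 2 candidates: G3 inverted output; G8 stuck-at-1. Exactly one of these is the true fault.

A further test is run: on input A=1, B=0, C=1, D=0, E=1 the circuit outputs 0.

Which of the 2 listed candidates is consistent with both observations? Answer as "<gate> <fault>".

Evaluate each candidate on input A=1, B=0, C=1, D=0, E=1:
  G3 inverted output: G1=0, G2=1, G3=0 [inverted output], G4=1, G5=1, G6=0, G7=1, G8=1, G9=0, G10=1 → 1 — eliminated
  G8 stuck-at-1: G1=0, G2=1, G3=1, G4=1, G5=0, G6=0, G7=1, G8=1 [stuck-at-1], G9=1, G10=0 → 0 — matches
Only G8 stuck-at-1 reproduces the observed 0.

G8 stuck-at-1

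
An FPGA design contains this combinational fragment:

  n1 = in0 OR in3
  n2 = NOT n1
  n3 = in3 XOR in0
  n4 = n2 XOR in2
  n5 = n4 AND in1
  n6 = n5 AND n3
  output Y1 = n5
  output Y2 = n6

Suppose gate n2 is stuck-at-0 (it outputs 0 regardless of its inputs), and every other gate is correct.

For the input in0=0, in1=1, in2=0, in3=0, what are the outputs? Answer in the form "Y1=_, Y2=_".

Propagate with n2 forced: n1=0, n2=0 [stuck-at-0], n3=0, n4=0, n5=0, n6=0.
So the outputs are Y1=0, Y2=0. (Without the fault they would be Y1=1, Y2=0.)

Y1=0, Y2=0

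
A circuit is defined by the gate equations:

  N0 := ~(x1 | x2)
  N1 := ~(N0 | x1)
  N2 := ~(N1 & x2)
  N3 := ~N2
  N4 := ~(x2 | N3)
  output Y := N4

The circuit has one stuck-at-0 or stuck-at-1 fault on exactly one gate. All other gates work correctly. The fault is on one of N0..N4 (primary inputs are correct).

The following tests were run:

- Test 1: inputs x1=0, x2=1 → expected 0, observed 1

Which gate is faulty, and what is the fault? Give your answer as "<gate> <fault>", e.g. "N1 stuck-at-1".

Fault-free values for test 1 (x1=0, x2=1): N0=0, N1=1, N2=0, N3=1, N4=0, giving Y=0. Observed 1.
Test 1: faults giving observed 1 are {N4 stuck-at-1}.
Only N4 stuck-at-1 is consistent with every test.

N4 stuck-at-1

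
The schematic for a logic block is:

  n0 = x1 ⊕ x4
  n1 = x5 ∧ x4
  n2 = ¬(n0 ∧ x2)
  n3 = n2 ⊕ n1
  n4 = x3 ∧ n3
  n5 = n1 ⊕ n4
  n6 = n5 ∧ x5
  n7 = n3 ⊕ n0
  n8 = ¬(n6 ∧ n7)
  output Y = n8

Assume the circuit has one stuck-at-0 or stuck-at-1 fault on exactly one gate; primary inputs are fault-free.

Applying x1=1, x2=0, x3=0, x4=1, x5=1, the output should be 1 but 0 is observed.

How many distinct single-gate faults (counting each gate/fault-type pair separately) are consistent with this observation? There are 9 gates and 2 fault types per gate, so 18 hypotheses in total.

5

Fault-free: n0=0, n1=1, n2=1, n3=0, n4=0, n5=1, n6=1, n7=0, n8=1 → 1. Observed 0.
  n0: stuck-at-1 ✓; others ✗
  n1: none of the 2 fault types match ✗
  n2: stuck-at-0 ✓; others ✗
  n3: stuck-at-1 ✓; others ✗
  n4: none of the 2 fault types match ✗
  n5: none of the 2 fault types match ✗
  n6: none of the 2 fault types match ✗
  n7: stuck-at-1 ✓; others ✗
  n8: stuck-at-0 ✓; others ✗
Consistent faults: {n0 stuck-at-1, n2 stuck-at-0, n3 stuck-at-1, n7 stuck-at-1, n8 stuck-at-0} — 5 in all.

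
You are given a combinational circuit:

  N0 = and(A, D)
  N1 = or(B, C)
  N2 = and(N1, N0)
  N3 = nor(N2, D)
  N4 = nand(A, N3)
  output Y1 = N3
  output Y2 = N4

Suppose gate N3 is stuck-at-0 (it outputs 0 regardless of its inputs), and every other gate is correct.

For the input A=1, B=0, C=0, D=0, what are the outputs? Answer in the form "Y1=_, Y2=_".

Propagate with N3 forced: N0=0, N1=0, N2=0, N3=0 [stuck-at-0], N4=1.
So the outputs are Y1=0, Y2=1. (Without the fault they would be Y1=1, Y2=0.)

Y1=0, Y2=1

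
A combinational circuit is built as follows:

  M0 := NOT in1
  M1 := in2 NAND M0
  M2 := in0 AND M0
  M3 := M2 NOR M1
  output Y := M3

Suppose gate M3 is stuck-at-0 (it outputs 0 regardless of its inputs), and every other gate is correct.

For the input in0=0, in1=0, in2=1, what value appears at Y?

0

Propagate with M3 forced: M0=1, M1=0, M2=0, M3=0 [stuck-at-0].
So Y = 0. (Without the fault it would be 1.)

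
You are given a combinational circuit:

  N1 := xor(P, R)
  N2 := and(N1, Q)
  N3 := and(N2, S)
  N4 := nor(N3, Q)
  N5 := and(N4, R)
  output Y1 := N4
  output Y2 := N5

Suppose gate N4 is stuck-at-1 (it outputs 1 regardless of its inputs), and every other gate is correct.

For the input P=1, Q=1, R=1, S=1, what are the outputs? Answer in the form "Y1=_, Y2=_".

Y1=1, Y2=1

Propagate with N4 forced: N1=0, N2=0, N3=0, N4=1 [stuck-at-1], N5=1.
So the outputs are Y1=1, Y2=1. (Without the fault they would be Y1=0, Y2=0.)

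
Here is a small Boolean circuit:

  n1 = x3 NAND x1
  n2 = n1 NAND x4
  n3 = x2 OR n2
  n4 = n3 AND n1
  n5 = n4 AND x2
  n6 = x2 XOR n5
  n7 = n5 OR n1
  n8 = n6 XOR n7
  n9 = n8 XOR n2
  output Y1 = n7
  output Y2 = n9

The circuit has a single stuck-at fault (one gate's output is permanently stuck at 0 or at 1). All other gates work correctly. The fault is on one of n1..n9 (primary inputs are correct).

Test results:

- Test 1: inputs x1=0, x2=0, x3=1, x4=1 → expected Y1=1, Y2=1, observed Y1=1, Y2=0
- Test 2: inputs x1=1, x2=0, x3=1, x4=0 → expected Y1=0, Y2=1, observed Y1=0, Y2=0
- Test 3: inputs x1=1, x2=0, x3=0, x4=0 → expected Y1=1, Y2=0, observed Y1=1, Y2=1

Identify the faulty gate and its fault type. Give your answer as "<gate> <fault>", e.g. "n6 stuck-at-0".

n6 stuck-at-1

Fault-free values for test 1 (x1=0, x2=0, x3=1, x4=1): n1=1, n2=0, n3=0, n4=0, n5=0, n6=0, n7=1, n8=1, n9=1, giving Y1=1, Y2=1. Observed Y1=1, Y2=0.
Test 1: faults giving observed Y1=1, Y2=0 are {n2 stuck-at-1, n5 stuck-at-1, n6 stuck-at-1, n8 stuck-at-0, n9 stuck-at-0}.
Test 2 (x1=1, x2=0, x3=1, x4=0): fault-free n1=0, n2=1, n3=1, n4=0, n5=0, n6=0, n7=0, n8=0, n9=1 → Y1=0, Y2=1; observed Y1=0, Y2=0. Eliminates n2 stuck-at-1, n5 stuck-at-1, n8 stuck-at-0.
Test 3 (x1=1, x2=0, x3=0, x4=0): fault-free n1=1, n2=1, n3=1, n4=1, n5=0, n6=0, n7=1, n8=1, n9=0 → Y1=1, Y2=0; observed Y1=1, Y2=1. Eliminates n9 stuck-at-0.
Only n6 stuck-at-1 is consistent with every test.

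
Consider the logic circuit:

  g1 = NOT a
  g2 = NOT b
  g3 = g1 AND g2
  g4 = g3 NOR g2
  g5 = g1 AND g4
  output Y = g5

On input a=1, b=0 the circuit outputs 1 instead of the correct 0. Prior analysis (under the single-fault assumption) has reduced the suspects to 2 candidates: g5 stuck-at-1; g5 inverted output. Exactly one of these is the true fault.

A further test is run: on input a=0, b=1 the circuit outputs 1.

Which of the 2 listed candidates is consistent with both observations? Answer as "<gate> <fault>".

g5 stuck-at-1

Evaluate each candidate on input a=0, b=1:
  g5 stuck-at-1: g1=1, g2=0, g3=0, g4=1, g5=1 [stuck-at-1] → 1 — matches
  g5 inverted output: g1=1, g2=0, g3=0, g4=1, g5=0 [inverted output] → 0 — eliminated
Only g5 stuck-at-1 reproduces the observed 1.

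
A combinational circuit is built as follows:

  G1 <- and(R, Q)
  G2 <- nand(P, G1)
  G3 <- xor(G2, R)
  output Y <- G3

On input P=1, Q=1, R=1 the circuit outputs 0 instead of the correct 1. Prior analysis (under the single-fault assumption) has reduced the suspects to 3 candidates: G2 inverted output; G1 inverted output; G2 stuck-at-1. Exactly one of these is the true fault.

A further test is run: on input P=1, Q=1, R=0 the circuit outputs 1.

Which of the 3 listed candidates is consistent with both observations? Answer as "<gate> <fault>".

G2 stuck-at-1

Evaluate each candidate on input P=1, Q=1, R=0:
  G2 inverted output: G1=0, G2=0 [inverted output], G3=0 → 0 — eliminated
  G1 inverted output: G1=1 [inverted output], G2=0, G3=0 → 0 — eliminated
  G2 stuck-at-1: G1=0, G2=1 [stuck-at-1], G3=1 → 1 — matches
Only G2 stuck-at-1 reproduces the observed 1.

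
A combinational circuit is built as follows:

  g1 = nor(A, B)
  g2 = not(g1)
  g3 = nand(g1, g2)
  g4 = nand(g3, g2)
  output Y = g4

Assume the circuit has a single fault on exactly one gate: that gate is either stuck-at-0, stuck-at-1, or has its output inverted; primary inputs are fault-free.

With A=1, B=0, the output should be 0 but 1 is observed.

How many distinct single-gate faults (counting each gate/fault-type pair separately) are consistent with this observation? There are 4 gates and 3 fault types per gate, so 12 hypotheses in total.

8

Fault-free: g1=0, g2=1, g3=1, g4=0 → 0. Observed 1.
  g1 stuck-at-0: output 0 ✗
  g1 stuck-at-1: output 1 ✓
  g1 inverted output: output 1 ✓
  g2 stuck-at-0: output 1 ✓
  g2 stuck-at-1: output 0 ✗
  g2 inverted output: output 1 ✓
  g3 stuck-at-0: output 1 ✓
  g3 stuck-at-1: output 0 ✗
  g3 inverted output: output 1 ✓
  g4 stuck-at-0: output 0 ✗
  g4 stuck-at-1: output 1 ✓
  g4 inverted output: output 1 ✓
Consistent faults: {g1 stuck-at-1, g1 inverted output, g2 stuck-at-0, g2 inverted output, g3 stuck-at-0, g3 inverted output, g4 stuck-at-1, g4 inverted output} — 8 in all.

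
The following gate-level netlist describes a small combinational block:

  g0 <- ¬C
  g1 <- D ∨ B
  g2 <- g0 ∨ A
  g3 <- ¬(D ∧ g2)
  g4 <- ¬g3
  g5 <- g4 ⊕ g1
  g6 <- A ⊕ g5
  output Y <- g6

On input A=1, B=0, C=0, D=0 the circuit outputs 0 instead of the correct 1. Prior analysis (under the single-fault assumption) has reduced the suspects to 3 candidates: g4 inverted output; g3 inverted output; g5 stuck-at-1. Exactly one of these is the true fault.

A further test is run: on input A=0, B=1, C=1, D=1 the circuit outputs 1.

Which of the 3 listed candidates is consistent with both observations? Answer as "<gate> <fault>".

Evaluate each candidate on input A=0, B=1, C=1, D=1:
  g4 inverted output: g0=0, g1=1, g2=0, g3=1, g4=1 [inverted output], g5=0, g6=0 → 0 — eliminated
  g3 inverted output: g0=0, g1=1, g2=0, g3=0 [inverted output], g4=1, g5=0, g6=0 → 0 — eliminated
  g5 stuck-at-1: g0=0, g1=1, g2=0, g3=1, g4=0, g5=1 [stuck-at-1], g6=1 → 1 — matches
Only g5 stuck-at-1 reproduces the observed 1.

g5 stuck-at-1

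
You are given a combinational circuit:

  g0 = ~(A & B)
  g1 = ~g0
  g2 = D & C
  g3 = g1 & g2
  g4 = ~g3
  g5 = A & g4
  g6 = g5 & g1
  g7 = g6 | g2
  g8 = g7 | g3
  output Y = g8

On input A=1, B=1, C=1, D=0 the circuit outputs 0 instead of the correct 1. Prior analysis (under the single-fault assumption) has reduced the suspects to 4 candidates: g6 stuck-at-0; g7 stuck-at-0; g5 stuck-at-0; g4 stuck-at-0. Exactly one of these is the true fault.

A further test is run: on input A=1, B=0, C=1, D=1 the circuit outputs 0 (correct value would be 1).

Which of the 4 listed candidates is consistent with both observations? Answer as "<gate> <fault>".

Evaluate each candidate on input A=1, B=0, C=1, D=1:
  g6 stuck-at-0: g0=1, g1=0, g2=1, g3=0, g4=1, g5=1, g6=0 [stuck-at-0], g7=1, g8=1 → 1 — eliminated
  g7 stuck-at-0: g0=1, g1=0, g2=1, g3=0, g4=1, g5=1, g6=0, g7=0 [stuck-at-0], g8=0 → 0 — matches
  g5 stuck-at-0: g0=1, g1=0, g2=1, g3=0, g4=1, g5=0 [stuck-at-0], g6=0, g7=1, g8=1 → 1 — eliminated
  g4 stuck-at-0: g0=1, g1=0, g2=1, g3=0, g4=0 [stuck-at-0], g5=0, g6=0, g7=1, g8=1 → 1 — eliminated
Only g7 stuck-at-0 reproduces the observed 0.

g7 stuck-at-0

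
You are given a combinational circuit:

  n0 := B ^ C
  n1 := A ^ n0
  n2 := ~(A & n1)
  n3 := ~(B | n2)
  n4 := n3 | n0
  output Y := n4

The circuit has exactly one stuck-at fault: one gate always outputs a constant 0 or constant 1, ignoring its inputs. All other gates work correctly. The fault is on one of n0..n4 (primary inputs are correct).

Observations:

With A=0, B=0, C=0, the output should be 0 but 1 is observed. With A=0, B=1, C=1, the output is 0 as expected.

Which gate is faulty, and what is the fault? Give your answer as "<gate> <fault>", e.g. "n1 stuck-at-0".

n2 stuck-at-0

Fault-free values for test 1 (A=0, B=0, C=0): n0=0, n1=0, n2=1, n3=0, n4=0, giving Y=0. Observed 1.
Test 1: faults giving observed 1 are {n0 stuck-at-1, n2 stuck-at-0, n3 stuck-at-1, n4 stuck-at-1}.
Test 2 (A=0, B=1, C=1): fault-free n0=0, n1=0, n2=1, n3=0, n4=0 → 0; observed 0. Eliminates n0 stuck-at-1, n3 stuck-at-1, n4 stuck-at-1.
Only n2 stuck-at-0 is consistent with every test.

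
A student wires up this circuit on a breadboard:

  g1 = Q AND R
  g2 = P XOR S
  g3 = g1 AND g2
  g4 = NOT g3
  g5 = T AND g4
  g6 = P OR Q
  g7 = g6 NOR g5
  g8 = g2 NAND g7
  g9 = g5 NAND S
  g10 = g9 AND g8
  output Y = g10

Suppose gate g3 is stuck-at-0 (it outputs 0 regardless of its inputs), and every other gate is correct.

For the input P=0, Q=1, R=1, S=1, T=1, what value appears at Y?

0

Propagate with g3 forced: g1=1, g2=1, g3=0 [stuck-at-0], g4=1, g5=1, g6=1, g7=0, g8=1, g9=0, g10=0.
So Y = 0. (Without the fault it would be 1.)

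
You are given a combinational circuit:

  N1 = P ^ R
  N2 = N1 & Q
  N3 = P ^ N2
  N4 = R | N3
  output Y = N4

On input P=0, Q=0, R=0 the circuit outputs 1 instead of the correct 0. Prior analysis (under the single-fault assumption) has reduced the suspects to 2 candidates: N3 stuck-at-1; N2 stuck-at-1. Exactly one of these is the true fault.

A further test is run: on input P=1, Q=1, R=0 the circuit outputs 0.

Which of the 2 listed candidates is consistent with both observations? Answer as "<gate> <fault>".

N2 stuck-at-1

Evaluate each candidate on input P=1, Q=1, R=0:
  N3 stuck-at-1: N1=1, N2=1, N3=1 [stuck-at-1], N4=1 → 1 — eliminated
  N2 stuck-at-1: N1=1, N2=1 [stuck-at-1], N3=0, N4=0 → 0 — matches
Only N2 stuck-at-1 reproduces the observed 0.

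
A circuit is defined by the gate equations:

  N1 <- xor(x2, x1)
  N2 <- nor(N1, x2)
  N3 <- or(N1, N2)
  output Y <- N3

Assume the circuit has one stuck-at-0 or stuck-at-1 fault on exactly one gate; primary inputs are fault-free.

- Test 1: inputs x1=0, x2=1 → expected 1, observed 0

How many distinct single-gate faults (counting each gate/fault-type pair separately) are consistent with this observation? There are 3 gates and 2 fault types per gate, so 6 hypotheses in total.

Fault-free: N1=1, N2=0, N3=1 → 1. Observed 0.
  N1 stuck-at-0: output 0 ✓
  N1 stuck-at-1: output 1 ✗
  N2 stuck-at-0: output 1 ✗
  N2 stuck-at-1: output 1 ✗
  N3 stuck-at-0: output 0 ✓
  N3 stuck-at-1: output 1 ✗
Consistent faults: {N1 stuck-at-0, N3 stuck-at-0} — 2 in all.

2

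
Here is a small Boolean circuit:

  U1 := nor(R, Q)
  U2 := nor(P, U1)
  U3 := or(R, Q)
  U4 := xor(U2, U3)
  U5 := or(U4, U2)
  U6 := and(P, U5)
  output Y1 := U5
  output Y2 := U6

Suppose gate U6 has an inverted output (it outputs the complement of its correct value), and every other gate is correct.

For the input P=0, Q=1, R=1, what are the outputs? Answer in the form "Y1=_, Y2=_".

Propagate with U6 forced: U1=0, U2=1, U3=1, U4=0, U5=1, U6=1 [inverted output].
So the outputs are Y1=1, Y2=1. (Without the fault they would be Y1=1, Y2=0.)

Y1=1, Y2=1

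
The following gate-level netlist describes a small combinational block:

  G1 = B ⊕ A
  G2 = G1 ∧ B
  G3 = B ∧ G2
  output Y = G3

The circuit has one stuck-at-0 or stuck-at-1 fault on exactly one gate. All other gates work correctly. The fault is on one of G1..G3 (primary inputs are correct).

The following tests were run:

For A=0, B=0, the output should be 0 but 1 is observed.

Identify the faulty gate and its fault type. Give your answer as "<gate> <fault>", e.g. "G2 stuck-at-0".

G3 stuck-at-1

Fault-free values for test 1 (A=0, B=0): G1=0, G2=0, G3=0, giving Y=0. Observed 1.
Test 1: faults giving observed 1 are {G3 stuck-at-1}.
Only G3 stuck-at-1 is consistent with every test.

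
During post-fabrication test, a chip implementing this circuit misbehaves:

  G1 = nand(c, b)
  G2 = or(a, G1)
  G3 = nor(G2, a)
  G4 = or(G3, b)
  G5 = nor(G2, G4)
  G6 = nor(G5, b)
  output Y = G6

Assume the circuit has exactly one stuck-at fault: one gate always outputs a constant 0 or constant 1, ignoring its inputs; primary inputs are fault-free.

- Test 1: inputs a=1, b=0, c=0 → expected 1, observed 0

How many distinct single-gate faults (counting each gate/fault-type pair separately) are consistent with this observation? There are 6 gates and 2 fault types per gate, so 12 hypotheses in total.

Fault-free: G1=1, G2=1, G3=0, G4=0, G5=0, G6=1 → 1. Observed 0.
  G1 stuck-at-0: output 1 ✗
  G1 stuck-at-1: output 1 ✗
  G2 stuck-at-0: output 0 ✓
  G2 stuck-at-1: output 1 ✗
  G3 stuck-at-0: output 1 ✗
  G3 stuck-at-1: output 1 ✗
  G4 stuck-at-0: output 1 ✗
  G4 stuck-at-1: output 1 ✗
  G5 stuck-at-0: output 1 ✗
  G5 stuck-at-1: output 0 ✓
  G6 stuck-at-0: output 0 ✓
  G6 stuck-at-1: output 1 ✗
Consistent faults: {G2 stuck-at-0, G5 stuck-at-1, G6 stuck-at-0} — 3 in all.

3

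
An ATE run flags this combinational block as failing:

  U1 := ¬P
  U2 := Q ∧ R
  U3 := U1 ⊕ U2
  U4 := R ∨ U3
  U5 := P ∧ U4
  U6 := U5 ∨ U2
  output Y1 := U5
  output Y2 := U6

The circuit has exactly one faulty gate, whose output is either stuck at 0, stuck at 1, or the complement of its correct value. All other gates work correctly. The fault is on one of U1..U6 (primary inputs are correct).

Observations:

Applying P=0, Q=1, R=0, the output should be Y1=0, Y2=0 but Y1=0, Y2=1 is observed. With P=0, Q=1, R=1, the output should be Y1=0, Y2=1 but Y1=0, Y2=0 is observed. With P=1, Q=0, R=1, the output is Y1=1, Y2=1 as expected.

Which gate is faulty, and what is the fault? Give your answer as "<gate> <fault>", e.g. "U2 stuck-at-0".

U2 inverted output

Fault-free values for test 1 (P=0, Q=1, R=0): U1=1, U2=0, U3=1, U4=1, U5=0, U6=0, giving Y1=0, Y2=0. Observed Y1=0, Y2=1.
Test 1: faults giving observed Y1=0, Y2=1 are {U2 stuck-at-1, U2 inverted output, U6 stuck-at-1, U6 inverted output}.
Test 2 (P=0, Q=1, R=1): fault-free U1=1, U2=1, U3=0, U4=1, U5=0, U6=1 → Y1=0, Y2=1; observed Y1=0, Y2=0. Eliminates U2 stuck-at-1, U6 stuck-at-1.
Test 3 (P=1, Q=0, R=1): fault-free U1=0, U2=0, U3=0, U4=1, U5=1, U6=1 → Y1=1, Y2=1; observed Y1=1, Y2=1. Eliminates U6 inverted output.
Only U2 inverted output is consistent with every test.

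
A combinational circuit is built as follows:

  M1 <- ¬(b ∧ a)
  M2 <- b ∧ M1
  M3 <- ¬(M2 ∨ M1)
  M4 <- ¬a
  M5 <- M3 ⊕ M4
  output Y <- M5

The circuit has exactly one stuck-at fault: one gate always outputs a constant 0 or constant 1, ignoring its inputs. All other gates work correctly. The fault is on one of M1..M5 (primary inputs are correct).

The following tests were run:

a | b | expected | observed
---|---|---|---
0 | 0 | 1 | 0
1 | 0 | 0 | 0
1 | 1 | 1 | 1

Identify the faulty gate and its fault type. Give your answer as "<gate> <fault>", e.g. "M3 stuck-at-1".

M4 stuck-at-0

Fault-free values for test 1 (a=0, b=0): M1=1, M2=0, M3=0, M4=1, M5=1, giving Y=1. Observed 0.
Test 1: faults giving observed 0 are {M1 stuck-at-0, M3 stuck-at-1, M4 stuck-at-0, M5 stuck-at-0}.
Test 2 (a=1, b=0): fault-free M1=1, M2=0, M3=0, M4=0, M5=0 → 0; observed 0. Eliminates M1 stuck-at-0, M3 stuck-at-1.
Test 3 (a=1, b=1): fault-free M1=0, M2=0, M3=1, M4=0, M5=1 → 1; observed 1. Eliminates M5 stuck-at-0.
Only M4 stuck-at-0 is consistent with every test.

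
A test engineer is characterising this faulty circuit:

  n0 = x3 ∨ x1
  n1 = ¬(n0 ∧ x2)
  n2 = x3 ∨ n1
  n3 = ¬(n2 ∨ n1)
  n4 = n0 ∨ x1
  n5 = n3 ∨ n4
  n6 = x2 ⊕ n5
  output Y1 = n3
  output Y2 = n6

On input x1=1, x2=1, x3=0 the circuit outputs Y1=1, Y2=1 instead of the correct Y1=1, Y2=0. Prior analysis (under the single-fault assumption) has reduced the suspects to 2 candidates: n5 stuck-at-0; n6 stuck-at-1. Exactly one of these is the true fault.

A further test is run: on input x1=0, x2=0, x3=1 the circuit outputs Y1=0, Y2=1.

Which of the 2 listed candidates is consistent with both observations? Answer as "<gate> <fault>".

Evaluate each candidate on input x1=0, x2=0, x3=1:
  n5 stuck-at-0: n0=1, n1=1, n2=1, n3=0, n4=1, n5=0 [stuck-at-0], n6=0 → Y1=0, Y2=0 — eliminated
  n6 stuck-at-1: n0=1, n1=1, n2=1, n3=0, n4=1, n5=1, n6=1 [stuck-at-1] → Y1=0, Y2=1 — matches
Only n6 stuck-at-1 reproduces the observed Y1=0, Y2=1.

n6 stuck-at-1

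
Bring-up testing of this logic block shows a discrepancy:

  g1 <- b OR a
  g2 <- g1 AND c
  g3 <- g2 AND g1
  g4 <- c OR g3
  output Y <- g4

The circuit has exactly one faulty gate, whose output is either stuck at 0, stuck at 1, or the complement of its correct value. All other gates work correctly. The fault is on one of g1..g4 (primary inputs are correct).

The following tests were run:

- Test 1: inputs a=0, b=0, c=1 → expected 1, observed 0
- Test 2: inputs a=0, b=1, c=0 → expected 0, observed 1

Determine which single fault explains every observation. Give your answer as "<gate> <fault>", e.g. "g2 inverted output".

Fault-free values for test 1 (a=0, b=0, c=1): g1=0, g2=0, g3=0, g4=1, giving Y=1. Observed 0.
Test 1: faults giving observed 0 are {g4 stuck-at-0, g4 inverted output}.
Test 2 (a=0, b=1, c=0): fault-free g1=1, g2=0, g3=0, g4=0 → 0; observed 1. Eliminates g4 stuck-at-0.
Only g4 inverted output is consistent with every test.

g4 inverted output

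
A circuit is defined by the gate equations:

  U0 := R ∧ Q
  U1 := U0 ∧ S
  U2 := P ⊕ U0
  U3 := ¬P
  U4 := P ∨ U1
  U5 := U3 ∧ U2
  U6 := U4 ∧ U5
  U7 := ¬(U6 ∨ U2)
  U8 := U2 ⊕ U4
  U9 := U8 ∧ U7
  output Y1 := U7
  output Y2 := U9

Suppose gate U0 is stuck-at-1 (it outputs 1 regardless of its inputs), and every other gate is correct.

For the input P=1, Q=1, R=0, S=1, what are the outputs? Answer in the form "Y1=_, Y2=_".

Y1=1, Y2=1

Propagate with U0 forced: U0=1 [stuck-at-1], U1=1, U2=0, U3=0, U4=1, U5=0, U6=0, U7=1, U8=1, U9=1.
So the outputs are Y1=1, Y2=1. (Without the fault they would be Y1=0, Y2=0.)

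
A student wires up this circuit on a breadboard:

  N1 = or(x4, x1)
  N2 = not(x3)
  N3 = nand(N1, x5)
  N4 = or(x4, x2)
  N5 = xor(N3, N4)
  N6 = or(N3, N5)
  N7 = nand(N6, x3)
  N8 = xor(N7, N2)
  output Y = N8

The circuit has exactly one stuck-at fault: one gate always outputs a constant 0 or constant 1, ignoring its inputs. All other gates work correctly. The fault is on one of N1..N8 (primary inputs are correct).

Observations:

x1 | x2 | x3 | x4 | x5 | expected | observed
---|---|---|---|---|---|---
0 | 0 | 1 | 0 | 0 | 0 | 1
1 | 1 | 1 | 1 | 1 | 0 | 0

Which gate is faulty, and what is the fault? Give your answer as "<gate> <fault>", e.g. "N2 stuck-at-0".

N3 stuck-at-0

Fault-free values for test 1 (x1=0, x2=0, x3=1, x4=0, x5=0): N1=0, N2=0, N3=1, N4=0, N5=1, N6=1, N7=0, N8=0, giving Y=0. Observed 1.
Test 1: faults giving observed 1 are {N2 stuck-at-1, N3 stuck-at-0, N6 stuck-at-0, N7 stuck-at-1, N8 stuck-at-1}.
Test 2 (x1=1, x2=1, x3=1, x4=1, x5=1): fault-free N1=1, N2=0, N3=0, N4=1, N5=1, N6=1, N7=0, N8=0 → 0; observed 0. Eliminates N2 stuck-at-1, N6 stuck-at-0, N7 stuck-at-1, N8 stuck-at-1.
Only N3 stuck-at-0 is consistent with every test.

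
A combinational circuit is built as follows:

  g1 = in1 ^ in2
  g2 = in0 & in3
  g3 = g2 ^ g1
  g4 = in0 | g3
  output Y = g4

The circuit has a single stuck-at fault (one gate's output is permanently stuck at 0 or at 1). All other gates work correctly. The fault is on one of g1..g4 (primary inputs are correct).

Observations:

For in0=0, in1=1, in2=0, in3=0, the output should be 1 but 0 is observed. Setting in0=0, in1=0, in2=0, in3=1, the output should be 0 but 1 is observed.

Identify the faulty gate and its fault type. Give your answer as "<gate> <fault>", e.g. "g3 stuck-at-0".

g2 stuck-at-1

Fault-free values for test 1 (in0=0, in1=1, in2=0, in3=0): g1=1, g2=0, g3=1, g4=1, giving Y=1. Observed 0.
Test 1: faults giving observed 0 are {g1 stuck-at-0, g2 stuck-at-1, g3 stuck-at-0, g4 stuck-at-0}.
Test 2 (in0=0, in1=0, in2=0, in3=1): fault-free g1=0, g2=0, g3=0, g4=0 → 0; observed 1. Eliminates g1 stuck-at-0, g3 stuck-at-0, g4 stuck-at-0.
Only g2 stuck-at-1 is consistent with every test.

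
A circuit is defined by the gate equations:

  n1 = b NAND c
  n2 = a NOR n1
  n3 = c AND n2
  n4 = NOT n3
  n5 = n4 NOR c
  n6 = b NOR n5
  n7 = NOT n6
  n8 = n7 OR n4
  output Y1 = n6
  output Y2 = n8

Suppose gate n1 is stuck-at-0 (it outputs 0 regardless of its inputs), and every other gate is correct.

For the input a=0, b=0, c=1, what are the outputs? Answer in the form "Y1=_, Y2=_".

Y1=1, Y2=0

Propagate with n1 forced: n1=0 [stuck-at-0], n2=1, n3=1, n4=0, n5=0, n6=1, n7=0, n8=0.
So the outputs are Y1=1, Y2=0. (Without the fault they would be Y1=1, Y2=1.)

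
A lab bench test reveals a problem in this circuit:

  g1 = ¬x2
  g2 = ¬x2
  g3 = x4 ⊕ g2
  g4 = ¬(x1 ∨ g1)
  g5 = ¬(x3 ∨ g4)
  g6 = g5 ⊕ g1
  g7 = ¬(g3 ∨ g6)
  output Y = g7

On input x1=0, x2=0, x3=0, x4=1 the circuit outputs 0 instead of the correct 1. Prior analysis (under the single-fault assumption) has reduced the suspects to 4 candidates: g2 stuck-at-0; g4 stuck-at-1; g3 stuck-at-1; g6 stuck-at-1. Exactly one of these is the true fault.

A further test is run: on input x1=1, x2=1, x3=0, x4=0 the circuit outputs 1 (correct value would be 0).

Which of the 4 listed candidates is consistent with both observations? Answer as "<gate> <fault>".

Evaluate each candidate on input x1=1, x2=1, x3=0, x4=0:
  g2 stuck-at-0: g1=0, g2=0 [stuck-at-0], g3=0, g4=0, g5=1, g6=1, g7=0 → 0 — eliminated
  g4 stuck-at-1: g1=0, g2=0, g3=0, g4=1 [stuck-at-1], g5=0, g6=0, g7=1 → 1 — matches
  g3 stuck-at-1: g1=0, g2=0, g3=1 [stuck-at-1], g4=0, g5=1, g6=1, g7=0 → 0 — eliminated
  g6 stuck-at-1: g1=0, g2=0, g3=0, g4=0, g5=1, g6=1 [stuck-at-1], g7=0 → 0 — eliminated
Only g4 stuck-at-1 reproduces the observed 1.

g4 stuck-at-1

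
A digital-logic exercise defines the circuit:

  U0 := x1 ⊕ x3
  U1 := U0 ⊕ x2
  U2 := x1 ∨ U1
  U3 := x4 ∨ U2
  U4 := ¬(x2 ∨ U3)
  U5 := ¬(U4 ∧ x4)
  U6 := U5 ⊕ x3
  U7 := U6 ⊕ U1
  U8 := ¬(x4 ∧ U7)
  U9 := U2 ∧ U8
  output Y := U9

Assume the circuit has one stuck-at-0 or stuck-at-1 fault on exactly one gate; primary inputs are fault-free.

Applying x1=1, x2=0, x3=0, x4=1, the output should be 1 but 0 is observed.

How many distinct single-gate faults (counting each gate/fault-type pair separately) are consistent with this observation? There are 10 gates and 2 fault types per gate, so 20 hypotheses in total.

10

Fault-free: U0=1, U1=1, U2=1, U3=1, U4=0, U5=1, U6=1, U7=0, U8=1, U9=1 → 1. Observed 0.
  U0: stuck-at-0 ✓; others ✗
  U1: stuck-at-0 ✓; others ✗
  U2: stuck-at-0 ✓; others ✗
  U3: stuck-at-0 ✓; others ✗
  U4: stuck-at-1 ✓; others ✗
  U5: stuck-at-0 ✓; others ✗
  U6: stuck-at-0 ✓; others ✗
  U7: stuck-at-1 ✓; others ✗
  U8: stuck-at-0 ✓; others ✗
  U9: stuck-at-0 ✓; others ✗
Consistent faults: {U0 stuck-at-0, U1 stuck-at-0, U2 stuck-at-0, U3 stuck-at-0, U4 stuck-at-1, U5 stuck-at-0, U6 stuck-at-0, U7 stuck-at-1, U8 stuck-at-0, U9 stuck-at-0} — 10 in all.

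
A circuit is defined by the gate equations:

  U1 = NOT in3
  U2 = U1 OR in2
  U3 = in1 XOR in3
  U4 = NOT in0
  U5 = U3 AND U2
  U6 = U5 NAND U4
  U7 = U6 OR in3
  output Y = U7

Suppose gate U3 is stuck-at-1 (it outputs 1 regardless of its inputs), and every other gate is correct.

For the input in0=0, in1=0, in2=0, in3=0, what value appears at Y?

0

Propagate with U3 forced: U1=1, U2=1, U3=1 [stuck-at-1], U4=1, U5=1, U6=0, U7=0.
So Y = 0. (Without the fault it would be 1.)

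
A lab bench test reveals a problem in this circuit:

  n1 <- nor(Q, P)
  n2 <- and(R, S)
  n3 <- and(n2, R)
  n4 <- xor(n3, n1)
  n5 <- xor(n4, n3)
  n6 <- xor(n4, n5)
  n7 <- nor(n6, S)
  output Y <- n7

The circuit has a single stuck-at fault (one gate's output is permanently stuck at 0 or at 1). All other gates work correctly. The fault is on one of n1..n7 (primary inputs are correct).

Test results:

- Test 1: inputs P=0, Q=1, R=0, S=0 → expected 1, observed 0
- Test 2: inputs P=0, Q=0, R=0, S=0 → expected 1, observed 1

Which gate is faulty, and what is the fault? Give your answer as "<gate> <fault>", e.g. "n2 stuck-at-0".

Fault-free values for test 1 (P=0, Q=1, R=0, S=0): n1=0, n2=0, n3=0, n4=0, n5=0, n6=0, n7=1, giving Y=1. Observed 0.
Test 1: faults giving observed 0 are {n3 stuck-at-1, n5 stuck-at-1, n6 stuck-at-1, n7 stuck-at-0}.
Test 2 (P=0, Q=0, R=0, S=0): fault-free n1=1, n2=0, n3=0, n4=1, n5=1, n6=0, n7=1 → 1; observed 1. Eliminates n3 stuck-at-1, n6 stuck-at-1, n7 stuck-at-0.
Only n5 stuck-at-1 is consistent with every test.

n5 stuck-at-1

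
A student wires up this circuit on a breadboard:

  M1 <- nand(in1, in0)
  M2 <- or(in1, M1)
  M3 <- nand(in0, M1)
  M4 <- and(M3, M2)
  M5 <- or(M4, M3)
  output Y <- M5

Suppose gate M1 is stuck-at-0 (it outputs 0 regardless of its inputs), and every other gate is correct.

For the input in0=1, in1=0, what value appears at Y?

Propagate with M1 forced: M1=0 [stuck-at-0], M2=0, M3=1, M4=0, M5=1.
So Y = 1. (Without the fault it would be 0.)

1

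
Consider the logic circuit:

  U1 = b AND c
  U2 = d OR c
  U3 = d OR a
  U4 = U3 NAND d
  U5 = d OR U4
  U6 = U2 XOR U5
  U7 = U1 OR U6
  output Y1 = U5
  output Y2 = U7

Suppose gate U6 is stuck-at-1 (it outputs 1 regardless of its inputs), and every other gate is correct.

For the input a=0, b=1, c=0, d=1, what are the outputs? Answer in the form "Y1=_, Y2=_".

Propagate with U6 forced: U1=0, U2=1, U3=1, U4=0, U5=1, U6=1 [stuck-at-1], U7=1.
So the outputs are Y1=1, Y2=1. (Without the fault they would be Y1=1, Y2=0.)

Y1=1, Y2=1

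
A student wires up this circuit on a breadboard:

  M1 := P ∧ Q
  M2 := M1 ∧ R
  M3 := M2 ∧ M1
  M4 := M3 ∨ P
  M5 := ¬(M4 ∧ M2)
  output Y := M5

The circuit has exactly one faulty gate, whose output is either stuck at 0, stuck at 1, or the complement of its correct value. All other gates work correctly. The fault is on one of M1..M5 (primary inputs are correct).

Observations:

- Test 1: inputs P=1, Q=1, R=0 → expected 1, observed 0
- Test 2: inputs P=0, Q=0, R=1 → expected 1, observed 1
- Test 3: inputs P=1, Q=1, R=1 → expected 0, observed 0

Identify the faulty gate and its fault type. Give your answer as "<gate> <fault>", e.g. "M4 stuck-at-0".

M2 stuck-at-1

Fault-free values for test 1 (P=1, Q=1, R=0): M1=1, M2=0, M3=0, M4=1, M5=1, giving Y=1. Observed 0.
Test 1: faults giving observed 0 are {M2 stuck-at-1, M2 inverted output, M5 stuck-at-0, M5 inverted output}.
Test 2 (P=0, Q=0, R=1): fault-free M1=0, M2=0, M3=0, M4=0, M5=1 → 1; observed 1. Eliminates M5 stuck-at-0, M5 inverted output.
Test 3 (P=1, Q=1, R=1): fault-free M1=1, M2=1, M3=1, M4=1, M5=0 → 0; observed 0. Eliminates M2 inverted output.
Only M2 stuck-at-1 is consistent with every test.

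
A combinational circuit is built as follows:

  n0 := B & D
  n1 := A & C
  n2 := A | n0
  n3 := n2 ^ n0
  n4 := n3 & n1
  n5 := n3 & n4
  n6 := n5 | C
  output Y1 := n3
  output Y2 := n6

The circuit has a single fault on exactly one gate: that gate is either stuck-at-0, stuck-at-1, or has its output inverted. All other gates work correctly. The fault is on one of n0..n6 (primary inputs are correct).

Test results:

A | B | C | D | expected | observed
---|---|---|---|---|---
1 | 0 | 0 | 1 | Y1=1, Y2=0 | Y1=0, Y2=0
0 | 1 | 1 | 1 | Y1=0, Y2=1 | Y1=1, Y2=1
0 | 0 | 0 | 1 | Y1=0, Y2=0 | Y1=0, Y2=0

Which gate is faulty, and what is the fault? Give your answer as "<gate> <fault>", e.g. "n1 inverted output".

n2 stuck-at-0

Fault-free values for test 1 (A=1, B=0, C=0, D=1): n0=0, n1=0, n2=1, n3=1, n4=0, n5=0, n6=0, giving Y1=1, Y2=0. Observed Y1=0, Y2=0.
Test 1: faults giving observed Y1=0, Y2=0 are {n0 stuck-at-1, n0 inverted output, n2 stuck-at-0, n2 inverted output, n3 stuck-at-0, n3 inverted output}.
Test 2 (A=0, B=1, C=1, D=1): fault-free n0=1, n1=0, n2=1, n3=0, n4=0, n5=0, n6=1 → Y1=0, Y2=1; observed Y1=1, Y2=1. Eliminates n0 stuck-at-1, n0 inverted output, n3 stuck-at-0.
Test 3 (A=0, B=0, C=0, D=1): fault-free n0=0, n1=0, n2=0, n3=0, n4=0, n5=0, n6=0 → Y1=0, Y2=0; observed Y1=0, Y2=0. Eliminates n2 inverted output, n3 inverted output.
Only n2 stuck-at-0 is consistent with every test.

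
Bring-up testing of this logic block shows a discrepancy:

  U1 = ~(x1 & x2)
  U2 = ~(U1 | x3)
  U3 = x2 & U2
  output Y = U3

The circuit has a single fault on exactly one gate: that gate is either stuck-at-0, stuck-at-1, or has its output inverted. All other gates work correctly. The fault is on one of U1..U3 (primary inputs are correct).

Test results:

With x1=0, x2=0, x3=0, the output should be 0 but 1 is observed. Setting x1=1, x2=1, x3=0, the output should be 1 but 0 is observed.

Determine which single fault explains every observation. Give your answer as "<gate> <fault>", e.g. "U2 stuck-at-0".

U3 inverted output

Fault-free values for test 1 (x1=0, x2=0, x3=0): U1=1, U2=0, U3=0, giving Y=0. Observed 1.
Test 1: faults giving observed 1 are {U3 stuck-at-1, U3 inverted output}.
Test 2 (x1=1, x2=1, x3=0): fault-free U1=0, U2=1, U3=1 → 1; observed 0. Eliminates U3 stuck-at-1.
Only U3 inverted output is consistent with every test.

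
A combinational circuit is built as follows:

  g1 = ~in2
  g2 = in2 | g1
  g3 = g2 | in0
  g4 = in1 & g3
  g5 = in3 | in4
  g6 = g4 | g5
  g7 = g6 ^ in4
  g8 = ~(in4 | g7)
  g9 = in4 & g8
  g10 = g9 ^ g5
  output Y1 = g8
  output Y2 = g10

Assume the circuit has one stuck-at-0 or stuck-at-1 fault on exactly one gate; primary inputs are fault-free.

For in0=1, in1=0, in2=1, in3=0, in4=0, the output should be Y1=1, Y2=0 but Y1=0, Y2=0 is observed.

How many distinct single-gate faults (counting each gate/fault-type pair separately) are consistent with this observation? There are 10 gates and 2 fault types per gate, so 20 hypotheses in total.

Fault-free: g1=0, g2=1, g3=1, g4=0, g5=0, g6=0, g7=0, g8=1, g9=0, g10=0 → Y1=1, Y2=0. Observed Y1=0, Y2=0.
  g1: none of the 2 fault types match ✗
  g2: none of the 2 fault types match ✗
  g3: none of the 2 fault types match ✗
  g4: stuck-at-1 ✓; others ✗
  g5: none of the 2 fault types match ✗
  g6: stuck-at-1 ✓; others ✗
  g7: stuck-at-1 ✓; others ✗
  g8: stuck-at-0 ✓; others ✗
  g9: none of the 2 fault types match ✗
  g10: none of the 2 fault types match ✗
Consistent faults: {g4 stuck-at-1, g6 stuck-at-1, g7 stuck-at-1, g8 stuck-at-0} — 4 in all.

4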